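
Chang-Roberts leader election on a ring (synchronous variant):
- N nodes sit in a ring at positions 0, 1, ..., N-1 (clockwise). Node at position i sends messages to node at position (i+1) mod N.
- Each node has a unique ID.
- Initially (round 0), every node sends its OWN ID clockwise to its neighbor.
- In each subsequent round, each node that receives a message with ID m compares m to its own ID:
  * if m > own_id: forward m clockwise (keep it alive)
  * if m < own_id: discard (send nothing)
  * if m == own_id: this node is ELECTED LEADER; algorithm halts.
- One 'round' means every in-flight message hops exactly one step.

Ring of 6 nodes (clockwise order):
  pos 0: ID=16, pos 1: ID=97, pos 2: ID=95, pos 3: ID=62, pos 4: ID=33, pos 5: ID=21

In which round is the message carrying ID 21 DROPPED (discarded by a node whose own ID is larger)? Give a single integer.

Answer: 2

Derivation:
Round 1: pos1(id97) recv 16: drop; pos2(id95) recv 97: fwd; pos3(id62) recv 95: fwd; pos4(id33) recv 62: fwd; pos5(id21) recv 33: fwd; pos0(id16) recv 21: fwd
Round 2: pos3(id62) recv 97: fwd; pos4(id33) recv 95: fwd; pos5(id21) recv 62: fwd; pos0(id16) recv 33: fwd; pos1(id97) recv 21: drop
Round 3: pos4(id33) recv 97: fwd; pos5(id21) recv 95: fwd; pos0(id16) recv 62: fwd; pos1(id97) recv 33: drop
Round 4: pos5(id21) recv 97: fwd; pos0(id16) recv 95: fwd; pos1(id97) recv 62: drop
Round 5: pos0(id16) recv 97: fwd; pos1(id97) recv 95: drop
Round 6: pos1(id97) recv 97: ELECTED
Message ID 21 originates at pos 5; dropped at pos 1 in round 2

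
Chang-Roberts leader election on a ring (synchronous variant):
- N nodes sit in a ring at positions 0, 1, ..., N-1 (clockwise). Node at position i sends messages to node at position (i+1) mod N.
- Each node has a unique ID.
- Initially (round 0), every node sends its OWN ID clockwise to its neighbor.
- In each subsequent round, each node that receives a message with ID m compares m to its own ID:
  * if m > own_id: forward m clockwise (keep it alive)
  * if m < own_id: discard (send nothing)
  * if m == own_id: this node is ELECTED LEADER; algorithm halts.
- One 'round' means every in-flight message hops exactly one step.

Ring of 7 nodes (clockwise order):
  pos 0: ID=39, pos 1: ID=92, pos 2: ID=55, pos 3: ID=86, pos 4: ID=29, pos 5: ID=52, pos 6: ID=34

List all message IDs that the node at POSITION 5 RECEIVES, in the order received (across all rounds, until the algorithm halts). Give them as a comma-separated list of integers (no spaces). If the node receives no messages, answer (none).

Answer: 29,86,92

Derivation:
Round 1: pos1(id92) recv 39: drop; pos2(id55) recv 92: fwd; pos3(id86) recv 55: drop; pos4(id29) recv 86: fwd; pos5(id52) recv 29: drop; pos6(id34) recv 52: fwd; pos0(id39) recv 34: drop
Round 2: pos3(id86) recv 92: fwd; pos5(id52) recv 86: fwd; pos0(id39) recv 52: fwd
Round 3: pos4(id29) recv 92: fwd; pos6(id34) recv 86: fwd; pos1(id92) recv 52: drop
Round 4: pos5(id52) recv 92: fwd; pos0(id39) recv 86: fwd
Round 5: pos6(id34) recv 92: fwd; pos1(id92) recv 86: drop
Round 6: pos0(id39) recv 92: fwd
Round 7: pos1(id92) recv 92: ELECTED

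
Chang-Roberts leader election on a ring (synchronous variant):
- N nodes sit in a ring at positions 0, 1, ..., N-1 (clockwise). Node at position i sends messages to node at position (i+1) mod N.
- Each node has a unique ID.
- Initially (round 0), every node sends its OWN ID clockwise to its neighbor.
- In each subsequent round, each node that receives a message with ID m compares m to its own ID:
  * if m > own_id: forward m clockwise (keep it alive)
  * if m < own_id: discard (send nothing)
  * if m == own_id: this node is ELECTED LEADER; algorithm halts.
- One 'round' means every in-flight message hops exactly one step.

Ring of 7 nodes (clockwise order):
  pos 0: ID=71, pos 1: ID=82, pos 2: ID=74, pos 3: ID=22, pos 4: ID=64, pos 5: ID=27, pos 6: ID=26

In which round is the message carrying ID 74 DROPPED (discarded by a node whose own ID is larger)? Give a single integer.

Round 1: pos1(id82) recv 71: drop; pos2(id74) recv 82: fwd; pos3(id22) recv 74: fwd; pos4(id64) recv 22: drop; pos5(id27) recv 64: fwd; pos6(id26) recv 27: fwd; pos0(id71) recv 26: drop
Round 2: pos3(id22) recv 82: fwd; pos4(id64) recv 74: fwd; pos6(id26) recv 64: fwd; pos0(id71) recv 27: drop
Round 3: pos4(id64) recv 82: fwd; pos5(id27) recv 74: fwd; pos0(id71) recv 64: drop
Round 4: pos5(id27) recv 82: fwd; pos6(id26) recv 74: fwd
Round 5: pos6(id26) recv 82: fwd; pos0(id71) recv 74: fwd
Round 6: pos0(id71) recv 82: fwd; pos1(id82) recv 74: drop
Round 7: pos1(id82) recv 82: ELECTED
Message ID 74 originates at pos 2; dropped at pos 1 in round 6

Answer: 6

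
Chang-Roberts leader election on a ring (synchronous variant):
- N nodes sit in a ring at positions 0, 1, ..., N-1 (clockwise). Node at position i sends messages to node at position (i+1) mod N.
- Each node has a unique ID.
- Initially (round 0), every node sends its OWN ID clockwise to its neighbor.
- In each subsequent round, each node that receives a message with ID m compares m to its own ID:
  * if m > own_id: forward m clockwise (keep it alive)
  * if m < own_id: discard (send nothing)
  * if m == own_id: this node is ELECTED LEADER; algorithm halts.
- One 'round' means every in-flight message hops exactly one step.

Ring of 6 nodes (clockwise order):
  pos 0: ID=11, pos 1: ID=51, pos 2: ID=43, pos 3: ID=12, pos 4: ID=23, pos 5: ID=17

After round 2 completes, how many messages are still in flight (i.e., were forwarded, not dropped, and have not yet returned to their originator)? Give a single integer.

Answer: 3

Derivation:
Round 1: pos1(id51) recv 11: drop; pos2(id43) recv 51: fwd; pos3(id12) recv 43: fwd; pos4(id23) recv 12: drop; pos5(id17) recv 23: fwd; pos0(id11) recv 17: fwd
Round 2: pos3(id12) recv 51: fwd; pos4(id23) recv 43: fwd; pos0(id11) recv 23: fwd; pos1(id51) recv 17: drop
After round 2: 3 messages still in flight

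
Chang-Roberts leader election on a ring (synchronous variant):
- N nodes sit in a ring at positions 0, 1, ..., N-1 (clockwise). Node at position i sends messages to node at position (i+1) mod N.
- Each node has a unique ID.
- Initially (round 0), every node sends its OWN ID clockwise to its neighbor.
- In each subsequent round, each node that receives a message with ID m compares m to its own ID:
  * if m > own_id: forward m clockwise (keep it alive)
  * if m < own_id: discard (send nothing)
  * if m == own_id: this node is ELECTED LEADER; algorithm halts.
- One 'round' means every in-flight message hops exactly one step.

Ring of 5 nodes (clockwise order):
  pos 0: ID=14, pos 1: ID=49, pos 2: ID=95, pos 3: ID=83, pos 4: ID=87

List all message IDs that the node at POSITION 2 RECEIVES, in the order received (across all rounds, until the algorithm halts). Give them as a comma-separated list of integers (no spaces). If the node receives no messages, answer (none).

Round 1: pos1(id49) recv 14: drop; pos2(id95) recv 49: drop; pos3(id83) recv 95: fwd; pos4(id87) recv 83: drop; pos0(id14) recv 87: fwd
Round 2: pos4(id87) recv 95: fwd; pos1(id49) recv 87: fwd
Round 3: pos0(id14) recv 95: fwd; pos2(id95) recv 87: drop
Round 4: pos1(id49) recv 95: fwd
Round 5: pos2(id95) recv 95: ELECTED

Answer: 49,87,95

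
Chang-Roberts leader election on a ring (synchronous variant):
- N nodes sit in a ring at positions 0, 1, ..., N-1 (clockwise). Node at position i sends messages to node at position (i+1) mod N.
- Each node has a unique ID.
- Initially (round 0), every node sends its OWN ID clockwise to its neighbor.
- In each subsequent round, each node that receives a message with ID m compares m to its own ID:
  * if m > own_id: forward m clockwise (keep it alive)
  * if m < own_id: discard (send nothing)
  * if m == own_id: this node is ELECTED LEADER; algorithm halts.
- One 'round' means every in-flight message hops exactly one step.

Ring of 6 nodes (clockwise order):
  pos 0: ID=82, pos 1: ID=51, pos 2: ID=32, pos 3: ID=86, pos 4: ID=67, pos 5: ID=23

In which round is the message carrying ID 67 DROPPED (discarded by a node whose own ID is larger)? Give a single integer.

Round 1: pos1(id51) recv 82: fwd; pos2(id32) recv 51: fwd; pos3(id86) recv 32: drop; pos4(id67) recv 86: fwd; pos5(id23) recv 67: fwd; pos0(id82) recv 23: drop
Round 2: pos2(id32) recv 82: fwd; pos3(id86) recv 51: drop; pos5(id23) recv 86: fwd; pos0(id82) recv 67: drop
Round 3: pos3(id86) recv 82: drop; pos0(id82) recv 86: fwd
Round 4: pos1(id51) recv 86: fwd
Round 5: pos2(id32) recv 86: fwd
Round 6: pos3(id86) recv 86: ELECTED
Message ID 67 originates at pos 4; dropped at pos 0 in round 2

Answer: 2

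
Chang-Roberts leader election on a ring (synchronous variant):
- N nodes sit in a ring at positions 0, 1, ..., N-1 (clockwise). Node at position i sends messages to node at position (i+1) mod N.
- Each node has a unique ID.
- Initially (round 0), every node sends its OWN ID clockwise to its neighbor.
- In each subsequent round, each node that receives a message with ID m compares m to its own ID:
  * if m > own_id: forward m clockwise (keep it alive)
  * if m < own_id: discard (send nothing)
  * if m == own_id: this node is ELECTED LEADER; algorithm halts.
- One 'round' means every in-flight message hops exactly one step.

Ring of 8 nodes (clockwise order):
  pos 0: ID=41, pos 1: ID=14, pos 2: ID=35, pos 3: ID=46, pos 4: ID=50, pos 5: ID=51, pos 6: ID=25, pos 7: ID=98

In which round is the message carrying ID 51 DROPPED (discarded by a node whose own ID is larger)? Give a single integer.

Round 1: pos1(id14) recv 41: fwd; pos2(id35) recv 14: drop; pos3(id46) recv 35: drop; pos4(id50) recv 46: drop; pos5(id51) recv 50: drop; pos6(id25) recv 51: fwd; pos7(id98) recv 25: drop; pos0(id41) recv 98: fwd
Round 2: pos2(id35) recv 41: fwd; pos7(id98) recv 51: drop; pos1(id14) recv 98: fwd
Round 3: pos3(id46) recv 41: drop; pos2(id35) recv 98: fwd
Round 4: pos3(id46) recv 98: fwd
Round 5: pos4(id50) recv 98: fwd
Round 6: pos5(id51) recv 98: fwd
Round 7: pos6(id25) recv 98: fwd
Round 8: pos7(id98) recv 98: ELECTED
Message ID 51 originates at pos 5; dropped at pos 7 in round 2

Answer: 2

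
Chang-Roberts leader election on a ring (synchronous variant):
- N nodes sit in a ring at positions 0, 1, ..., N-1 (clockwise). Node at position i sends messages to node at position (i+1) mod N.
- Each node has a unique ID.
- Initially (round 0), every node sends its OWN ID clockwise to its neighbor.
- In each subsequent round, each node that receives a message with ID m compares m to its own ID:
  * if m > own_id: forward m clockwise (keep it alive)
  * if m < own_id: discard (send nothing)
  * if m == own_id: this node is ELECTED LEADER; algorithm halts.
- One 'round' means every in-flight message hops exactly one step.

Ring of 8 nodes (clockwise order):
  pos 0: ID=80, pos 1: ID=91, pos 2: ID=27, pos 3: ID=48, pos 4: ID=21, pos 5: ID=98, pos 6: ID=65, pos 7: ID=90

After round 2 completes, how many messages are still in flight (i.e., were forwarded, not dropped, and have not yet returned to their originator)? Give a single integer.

Answer: 2

Derivation:
Round 1: pos1(id91) recv 80: drop; pos2(id27) recv 91: fwd; pos3(id48) recv 27: drop; pos4(id21) recv 48: fwd; pos5(id98) recv 21: drop; pos6(id65) recv 98: fwd; pos7(id90) recv 65: drop; pos0(id80) recv 90: fwd
Round 2: pos3(id48) recv 91: fwd; pos5(id98) recv 48: drop; pos7(id90) recv 98: fwd; pos1(id91) recv 90: drop
After round 2: 2 messages still in flight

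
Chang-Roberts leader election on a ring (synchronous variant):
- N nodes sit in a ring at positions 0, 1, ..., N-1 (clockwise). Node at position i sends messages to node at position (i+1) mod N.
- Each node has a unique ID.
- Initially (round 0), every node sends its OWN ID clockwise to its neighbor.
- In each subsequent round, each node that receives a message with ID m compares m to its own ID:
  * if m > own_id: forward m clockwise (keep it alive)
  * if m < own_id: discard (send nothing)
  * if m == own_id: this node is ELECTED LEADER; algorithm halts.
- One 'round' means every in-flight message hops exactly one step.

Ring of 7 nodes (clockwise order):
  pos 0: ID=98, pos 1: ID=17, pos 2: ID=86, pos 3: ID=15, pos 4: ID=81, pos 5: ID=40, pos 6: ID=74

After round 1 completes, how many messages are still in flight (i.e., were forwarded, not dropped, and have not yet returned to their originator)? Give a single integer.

Round 1: pos1(id17) recv 98: fwd; pos2(id86) recv 17: drop; pos3(id15) recv 86: fwd; pos4(id81) recv 15: drop; pos5(id40) recv 81: fwd; pos6(id74) recv 40: drop; pos0(id98) recv 74: drop
After round 1: 3 messages still in flight

Answer: 3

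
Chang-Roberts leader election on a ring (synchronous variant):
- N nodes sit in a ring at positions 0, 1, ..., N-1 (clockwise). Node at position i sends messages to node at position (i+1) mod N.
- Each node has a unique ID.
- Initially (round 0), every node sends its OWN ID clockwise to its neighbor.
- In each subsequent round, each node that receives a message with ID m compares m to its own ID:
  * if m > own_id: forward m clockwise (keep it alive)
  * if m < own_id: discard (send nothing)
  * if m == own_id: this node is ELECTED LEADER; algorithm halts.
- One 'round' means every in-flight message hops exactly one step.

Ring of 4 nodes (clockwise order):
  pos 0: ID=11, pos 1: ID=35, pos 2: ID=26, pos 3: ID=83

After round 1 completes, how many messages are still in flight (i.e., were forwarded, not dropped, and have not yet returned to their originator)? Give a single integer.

Answer: 2

Derivation:
Round 1: pos1(id35) recv 11: drop; pos2(id26) recv 35: fwd; pos3(id83) recv 26: drop; pos0(id11) recv 83: fwd
After round 1: 2 messages still in flight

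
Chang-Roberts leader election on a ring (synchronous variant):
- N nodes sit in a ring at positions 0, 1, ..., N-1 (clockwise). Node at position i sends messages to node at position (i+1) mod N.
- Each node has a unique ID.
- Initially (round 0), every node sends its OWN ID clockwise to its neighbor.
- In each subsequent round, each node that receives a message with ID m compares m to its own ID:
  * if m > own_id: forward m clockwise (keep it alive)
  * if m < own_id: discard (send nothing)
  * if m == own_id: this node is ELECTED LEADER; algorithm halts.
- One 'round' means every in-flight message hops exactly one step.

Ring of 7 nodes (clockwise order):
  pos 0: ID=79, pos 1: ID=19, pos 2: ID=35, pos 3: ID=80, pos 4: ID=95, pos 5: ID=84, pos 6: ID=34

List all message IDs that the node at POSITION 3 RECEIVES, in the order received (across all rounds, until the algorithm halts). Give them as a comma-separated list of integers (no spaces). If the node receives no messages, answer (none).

Answer: 35,79,84,95

Derivation:
Round 1: pos1(id19) recv 79: fwd; pos2(id35) recv 19: drop; pos3(id80) recv 35: drop; pos4(id95) recv 80: drop; pos5(id84) recv 95: fwd; pos6(id34) recv 84: fwd; pos0(id79) recv 34: drop
Round 2: pos2(id35) recv 79: fwd; pos6(id34) recv 95: fwd; pos0(id79) recv 84: fwd
Round 3: pos3(id80) recv 79: drop; pos0(id79) recv 95: fwd; pos1(id19) recv 84: fwd
Round 4: pos1(id19) recv 95: fwd; pos2(id35) recv 84: fwd
Round 5: pos2(id35) recv 95: fwd; pos3(id80) recv 84: fwd
Round 6: pos3(id80) recv 95: fwd; pos4(id95) recv 84: drop
Round 7: pos4(id95) recv 95: ELECTED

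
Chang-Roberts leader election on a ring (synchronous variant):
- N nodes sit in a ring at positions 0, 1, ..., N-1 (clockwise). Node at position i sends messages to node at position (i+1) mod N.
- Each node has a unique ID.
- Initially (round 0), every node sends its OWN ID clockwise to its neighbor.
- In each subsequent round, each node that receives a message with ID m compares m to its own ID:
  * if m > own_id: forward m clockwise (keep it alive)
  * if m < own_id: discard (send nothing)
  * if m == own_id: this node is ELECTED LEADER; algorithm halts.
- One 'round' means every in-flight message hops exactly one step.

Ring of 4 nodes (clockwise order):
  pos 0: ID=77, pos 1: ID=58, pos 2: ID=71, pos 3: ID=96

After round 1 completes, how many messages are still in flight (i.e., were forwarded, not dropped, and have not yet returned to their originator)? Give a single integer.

Answer: 2

Derivation:
Round 1: pos1(id58) recv 77: fwd; pos2(id71) recv 58: drop; pos3(id96) recv 71: drop; pos0(id77) recv 96: fwd
After round 1: 2 messages still in flight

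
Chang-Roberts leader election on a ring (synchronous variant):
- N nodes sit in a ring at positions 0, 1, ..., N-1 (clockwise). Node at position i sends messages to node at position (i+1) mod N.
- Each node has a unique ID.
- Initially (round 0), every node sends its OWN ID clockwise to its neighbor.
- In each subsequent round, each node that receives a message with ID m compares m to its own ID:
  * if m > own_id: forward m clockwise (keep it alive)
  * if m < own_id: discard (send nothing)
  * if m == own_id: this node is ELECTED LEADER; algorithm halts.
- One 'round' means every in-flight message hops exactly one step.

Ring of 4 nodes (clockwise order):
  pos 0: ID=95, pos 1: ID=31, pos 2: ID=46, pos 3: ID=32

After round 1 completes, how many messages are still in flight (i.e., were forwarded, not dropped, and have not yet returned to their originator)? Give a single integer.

Answer: 2

Derivation:
Round 1: pos1(id31) recv 95: fwd; pos2(id46) recv 31: drop; pos3(id32) recv 46: fwd; pos0(id95) recv 32: drop
After round 1: 2 messages still in flight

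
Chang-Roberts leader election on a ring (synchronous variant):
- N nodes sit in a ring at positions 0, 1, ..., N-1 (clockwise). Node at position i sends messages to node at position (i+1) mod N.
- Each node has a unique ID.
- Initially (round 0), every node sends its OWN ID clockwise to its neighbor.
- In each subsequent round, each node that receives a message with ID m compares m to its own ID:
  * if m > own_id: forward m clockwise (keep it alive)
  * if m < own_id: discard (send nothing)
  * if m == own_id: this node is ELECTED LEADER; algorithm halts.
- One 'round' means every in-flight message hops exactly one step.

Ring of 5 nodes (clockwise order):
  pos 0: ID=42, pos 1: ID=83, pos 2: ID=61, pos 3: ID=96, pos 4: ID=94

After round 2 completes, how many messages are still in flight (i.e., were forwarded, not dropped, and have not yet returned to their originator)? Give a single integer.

Round 1: pos1(id83) recv 42: drop; pos2(id61) recv 83: fwd; pos3(id96) recv 61: drop; pos4(id94) recv 96: fwd; pos0(id42) recv 94: fwd
Round 2: pos3(id96) recv 83: drop; pos0(id42) recv 96: fwd; pos1(id83) recv 94: fwd
After round 2: 2 messages still in flight

Answer: 2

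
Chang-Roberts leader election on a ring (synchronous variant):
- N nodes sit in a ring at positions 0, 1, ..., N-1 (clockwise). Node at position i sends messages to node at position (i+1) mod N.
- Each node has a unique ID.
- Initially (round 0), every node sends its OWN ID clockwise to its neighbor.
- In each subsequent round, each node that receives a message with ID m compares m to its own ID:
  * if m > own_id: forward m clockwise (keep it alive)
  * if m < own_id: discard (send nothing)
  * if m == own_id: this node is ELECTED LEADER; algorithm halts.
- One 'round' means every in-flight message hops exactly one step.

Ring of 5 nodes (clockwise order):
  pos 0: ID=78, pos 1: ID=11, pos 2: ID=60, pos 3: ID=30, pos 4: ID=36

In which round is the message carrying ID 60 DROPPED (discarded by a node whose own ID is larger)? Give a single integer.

Round 1: pos1(id11) recv 78: fwd; pos2(id60) recv 11: drop; pos3(id30) recv 60: fwd; pos4(id36) recv 30: drop; pos0(id78) recv 36: drop
Round 2: pos2(id60) recv 78: fwd; pos4(id36) recv 60: fwd
Round 3: pos3(id30) recv 78: fwd; pos0(id78) recv 60: drop
Round 4: pos4(id36) recv 78: fwd
Round 5: pos0(id78) recv 78: ELECTED
Message ID 60 originates at pos 2; dropped at pos 0 in round 3

Answer: 3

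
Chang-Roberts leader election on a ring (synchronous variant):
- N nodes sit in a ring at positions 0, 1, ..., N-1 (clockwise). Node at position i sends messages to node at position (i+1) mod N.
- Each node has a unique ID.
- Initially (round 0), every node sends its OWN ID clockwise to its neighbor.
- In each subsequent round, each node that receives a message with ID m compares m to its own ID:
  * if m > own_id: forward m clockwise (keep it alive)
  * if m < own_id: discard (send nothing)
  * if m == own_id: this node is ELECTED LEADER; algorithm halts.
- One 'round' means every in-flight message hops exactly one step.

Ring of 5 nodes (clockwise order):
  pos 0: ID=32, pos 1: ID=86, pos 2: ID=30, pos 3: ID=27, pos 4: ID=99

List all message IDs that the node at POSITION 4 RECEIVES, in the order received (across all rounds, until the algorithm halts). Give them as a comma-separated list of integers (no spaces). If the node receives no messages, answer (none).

Answer: 27,30,86,99

Derivation:
Round 1: pos1(id86) recv 32: drop; pos2(id30) recv 86: fwd; pos3(id27) recv 30: fwd; pos4(id99) recv 27: drop; pos0(id32) recv 99: fwd
Round 2: pos3(id27) recv 86: fwd; pos4(id99) recv 30: drop; pos1(id86) recv 99: fwd
Round 3: pos4(id99) recv 86: drop; pos2(id30) recv 99: fwd
Round 4: pos3(id27) recv 99: fwd
Round 5: pos4(id99) recv 99: ELECTED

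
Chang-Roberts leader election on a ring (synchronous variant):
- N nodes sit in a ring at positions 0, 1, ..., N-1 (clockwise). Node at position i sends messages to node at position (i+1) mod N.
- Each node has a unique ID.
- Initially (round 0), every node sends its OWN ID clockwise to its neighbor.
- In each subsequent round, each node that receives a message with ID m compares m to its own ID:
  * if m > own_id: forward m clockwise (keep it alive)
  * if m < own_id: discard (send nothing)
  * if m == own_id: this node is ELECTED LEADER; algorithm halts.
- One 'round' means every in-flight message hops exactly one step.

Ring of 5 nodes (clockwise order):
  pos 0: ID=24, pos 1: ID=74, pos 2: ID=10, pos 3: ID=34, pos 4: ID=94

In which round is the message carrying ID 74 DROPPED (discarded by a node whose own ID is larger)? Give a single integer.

Round 1: pos1(id74) recv 24: drop; pos2(id10) recv 74: fwd; pos3(id34) recv 10: drop; pos4(id94) recv 34: drop; pos0(id24) recv 94: fwd
Round 2: pos3(id34) recv 74: fwd; pos1(id74) recv 94: fwd
Round 3: pos4(id94) recv 74: drop; pos2(id10) recv 94: fwd
Round 4: pos3(id34) recv 94: fwd
Round 5: pos4(id94) recv 94: ELECTED
Message ID 74 originates at pos 1; dropped at pos 4 in round 3

Answer: 3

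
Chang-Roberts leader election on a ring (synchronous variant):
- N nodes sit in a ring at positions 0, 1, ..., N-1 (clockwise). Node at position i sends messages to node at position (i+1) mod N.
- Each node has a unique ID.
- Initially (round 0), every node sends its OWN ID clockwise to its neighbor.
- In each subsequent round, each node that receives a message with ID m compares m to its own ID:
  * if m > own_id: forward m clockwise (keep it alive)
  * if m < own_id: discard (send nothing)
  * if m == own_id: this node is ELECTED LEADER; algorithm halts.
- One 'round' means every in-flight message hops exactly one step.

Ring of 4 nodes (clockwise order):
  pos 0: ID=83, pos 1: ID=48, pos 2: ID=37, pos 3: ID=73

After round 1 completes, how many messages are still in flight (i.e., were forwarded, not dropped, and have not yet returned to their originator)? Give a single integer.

Round 1: pos1(id48) recv 83: fwd; pos2(id37) recv 48: fwd; pos3(id73) recv 37: drop; pos0(id83) recv 73: drop
After round 1: 2 messages still in flight

Answer: 2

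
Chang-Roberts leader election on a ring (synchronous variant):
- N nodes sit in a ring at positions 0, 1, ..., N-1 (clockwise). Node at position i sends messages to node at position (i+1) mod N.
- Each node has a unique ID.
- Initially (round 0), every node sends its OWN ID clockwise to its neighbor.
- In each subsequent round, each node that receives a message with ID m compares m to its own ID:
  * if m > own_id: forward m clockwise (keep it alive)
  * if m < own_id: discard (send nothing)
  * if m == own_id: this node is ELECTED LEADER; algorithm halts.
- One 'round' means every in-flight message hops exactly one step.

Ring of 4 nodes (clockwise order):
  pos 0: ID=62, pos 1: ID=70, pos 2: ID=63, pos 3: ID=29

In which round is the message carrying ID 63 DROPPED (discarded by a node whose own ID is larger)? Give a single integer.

Round 1: pos1(id70) recv 62: drop; pos2(id63) recv 70: fwd; pos3(id29) recv 63: fwd; pos0(id62) recv 29: drop
Round 2: pos3(id29) recv 70: fwd; pos0(id62) recv 63: fwd
Round 3: pos0(id62) recv 70: fwd; pos1(id70) recv 63: drop
Round 4: pos1(id70) recv 70: ELECTED
Message ID 63 originates at pos 2; dropped at pos 1 in round 3

Answer: 3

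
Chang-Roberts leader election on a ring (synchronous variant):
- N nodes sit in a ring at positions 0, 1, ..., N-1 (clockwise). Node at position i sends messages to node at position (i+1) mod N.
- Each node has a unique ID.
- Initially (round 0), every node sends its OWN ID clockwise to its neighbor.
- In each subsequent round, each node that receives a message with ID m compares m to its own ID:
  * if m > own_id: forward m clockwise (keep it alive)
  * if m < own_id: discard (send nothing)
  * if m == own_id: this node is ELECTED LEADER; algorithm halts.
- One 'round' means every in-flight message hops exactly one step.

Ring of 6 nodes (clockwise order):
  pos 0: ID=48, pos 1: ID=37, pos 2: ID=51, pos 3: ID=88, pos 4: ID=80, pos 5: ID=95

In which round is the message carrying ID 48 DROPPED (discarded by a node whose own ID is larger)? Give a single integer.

Round 1: pos1(id37) recv 48: fwd; pos2(id51) recv 37: drop; pos3(id88) recv 51: drop; pos4(id80) recv 88: fwd; pos5(id95) recv 80: drop; pos0(id48) recv 95: fwd
Round 2: pos2(id51) recv 48: drop; pos5(id95) recv 88: drop; pos1(id37) recv 95: fwd
Round 3: pos2(id51) recv 95: fwd
Round 4: pos3(id88) recv 95: fwd
Round 5: pos4(id80) recv 95: fwd
Round 6: pos5(id95) recv 95: ELECTED
Message ID 48 originates at pos 0; dropped at pos 2 in round 2

Answer: 2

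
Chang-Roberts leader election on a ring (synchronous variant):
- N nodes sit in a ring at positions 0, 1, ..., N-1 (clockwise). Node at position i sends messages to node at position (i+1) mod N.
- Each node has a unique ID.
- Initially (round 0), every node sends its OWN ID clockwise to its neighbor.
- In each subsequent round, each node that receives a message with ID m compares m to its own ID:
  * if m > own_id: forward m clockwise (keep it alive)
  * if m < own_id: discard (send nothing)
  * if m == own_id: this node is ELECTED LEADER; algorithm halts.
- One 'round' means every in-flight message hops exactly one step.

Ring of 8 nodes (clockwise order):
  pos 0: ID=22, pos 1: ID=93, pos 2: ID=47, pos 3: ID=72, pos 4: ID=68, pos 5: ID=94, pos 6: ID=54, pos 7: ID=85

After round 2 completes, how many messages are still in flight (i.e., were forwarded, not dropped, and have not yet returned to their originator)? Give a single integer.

Round 1: pos1(id93) recv 22: drop; pos2(id47) recv 93: fwd; pos3(id72) recv 47: drop; pos4(id68) recv 72: fwd; pos5(id94) recv 68: drop; pos6(id54) recv 94: fwd; pos7(id85) recv 54: drop; pos0(id22) recv 85: fwd
Round 2: pos3(id72) recv 93: fwd; pos5(id94) recv 72: drop; pos7(id85) recv 94: fwd; pos1(id93) recv 85: drop
After round 2: 2 messages still in flight

Answer: 2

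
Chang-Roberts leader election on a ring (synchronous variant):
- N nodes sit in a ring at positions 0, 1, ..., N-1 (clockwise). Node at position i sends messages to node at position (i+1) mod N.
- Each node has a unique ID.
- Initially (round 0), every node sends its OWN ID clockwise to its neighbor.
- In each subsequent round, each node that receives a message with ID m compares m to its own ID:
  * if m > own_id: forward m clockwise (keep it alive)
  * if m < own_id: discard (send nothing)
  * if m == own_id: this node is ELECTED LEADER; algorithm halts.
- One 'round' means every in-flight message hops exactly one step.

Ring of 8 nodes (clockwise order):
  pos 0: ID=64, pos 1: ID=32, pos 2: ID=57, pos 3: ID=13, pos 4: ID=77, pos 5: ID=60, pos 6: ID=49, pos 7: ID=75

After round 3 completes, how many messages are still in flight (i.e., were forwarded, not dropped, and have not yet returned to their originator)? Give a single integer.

Round 1: pos1(id32) recv 64: fwd; pos2(id57) recv 32: drop; pos3(id13) recv 57: fwd; pos4(id77) recv 13: drop; pos5(id60) recv 77: fwd; pos6(id49) recv 60: fwd; pos7(id75) recv 49: drop; pos0(id64) recv 75: fwd
Round 2: pos2(id57) recv 64: fwd; pos4(id77) recv 57: drop; pos6(id49) recv 77: fwd; pos7(id75) recv 60: drop; pos1(id32) recv 75: fwd
Round 3: pos3(id13) recv 64: fwd; pos7(id75) recv 77: fwd; pos2(id57) recv 75: fwd
After round 3: 3 messages still in flight

Answer: 3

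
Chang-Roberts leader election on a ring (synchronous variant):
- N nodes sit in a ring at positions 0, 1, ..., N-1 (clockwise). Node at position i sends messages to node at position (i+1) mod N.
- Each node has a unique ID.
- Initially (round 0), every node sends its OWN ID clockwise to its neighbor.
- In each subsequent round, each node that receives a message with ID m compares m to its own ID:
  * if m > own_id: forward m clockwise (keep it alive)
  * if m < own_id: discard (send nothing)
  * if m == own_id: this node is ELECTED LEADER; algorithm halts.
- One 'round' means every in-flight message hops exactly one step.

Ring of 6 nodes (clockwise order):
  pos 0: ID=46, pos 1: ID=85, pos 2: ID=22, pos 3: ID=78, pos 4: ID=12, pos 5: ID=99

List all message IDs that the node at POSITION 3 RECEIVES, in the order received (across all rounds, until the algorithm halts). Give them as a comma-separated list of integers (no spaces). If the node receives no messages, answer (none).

Round 1: pos1(id85) recv 46: drop; pos2(id22) recv 85: fwd; pos3(id78) recv 22: drop; pos4(id12) recv 78: fwd; pos5(id99) recv 12: drop; pos0(id46) recv 99: fwd
Round 2: pos3(id78) recv 85: fwd; pos5(id99) recv 78: drop; pos1(id85) recv 99: fwd
Round 3: pos4(id12) recv 85: fwd; pos2(id22) recv 99: fwd
Round 4: pos5(id99) recv 85: drop; pos3(id78) recv 99: fwd
Round 5: pos4(id12) recv 99: fwd
Round 6: pos5(id99) recv 99: ELECTED

Answer: 22,85,99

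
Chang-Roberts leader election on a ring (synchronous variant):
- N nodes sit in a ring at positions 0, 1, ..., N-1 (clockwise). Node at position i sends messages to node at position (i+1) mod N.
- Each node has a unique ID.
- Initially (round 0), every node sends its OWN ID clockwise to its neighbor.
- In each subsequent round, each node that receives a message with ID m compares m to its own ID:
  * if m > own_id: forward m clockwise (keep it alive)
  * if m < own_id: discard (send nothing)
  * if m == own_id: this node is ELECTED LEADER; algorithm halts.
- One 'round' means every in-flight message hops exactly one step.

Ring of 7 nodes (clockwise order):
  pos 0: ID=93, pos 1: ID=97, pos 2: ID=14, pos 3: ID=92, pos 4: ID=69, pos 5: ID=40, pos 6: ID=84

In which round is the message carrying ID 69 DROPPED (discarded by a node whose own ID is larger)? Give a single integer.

Answer: 2

Derivation:
Round 1: pos1(id97) recv 93: drop; pos2(id14) recv 97: fwd; pos3(id92) recv 14: drop; pos4(id69) recv 92: fwd; pos5(id40) recv 69: fwd; pos6(id84) recv 40: drop; pos0(id93) recv 84: drop
Round 2: pos3(id92) recv 97: fwd; pos5(id40) recv 92: fwd; pos6(id84) recv 69: drop
Round 3: pos4(id69) recv 97: fwd; pos6(id84) recv 92: fwd
Round 4: pos5(id40) recv 97: fwd; pos0(id93) recv 92: drop
Round 5: pos6(id84) recv 97: fwd
Round 6: pos0(id93) recv 97: fwd
Round 7: pos1(id97) recv 97: ELECTED
Message ID 69 originates at pos 4; dropped at pos 6 in round 2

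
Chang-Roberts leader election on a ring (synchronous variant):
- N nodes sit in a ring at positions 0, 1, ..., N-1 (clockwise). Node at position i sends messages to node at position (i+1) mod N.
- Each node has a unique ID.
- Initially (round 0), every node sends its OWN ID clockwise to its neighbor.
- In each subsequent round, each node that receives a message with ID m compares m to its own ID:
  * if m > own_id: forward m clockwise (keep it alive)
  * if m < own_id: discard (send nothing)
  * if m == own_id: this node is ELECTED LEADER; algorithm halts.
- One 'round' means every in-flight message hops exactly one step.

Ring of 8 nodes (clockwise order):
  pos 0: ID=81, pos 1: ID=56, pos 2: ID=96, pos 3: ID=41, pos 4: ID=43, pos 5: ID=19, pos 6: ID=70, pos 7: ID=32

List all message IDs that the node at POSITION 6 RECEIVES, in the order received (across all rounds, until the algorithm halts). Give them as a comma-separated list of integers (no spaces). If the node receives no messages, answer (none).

Round 1: pos1(id56) recv 81: fwd; pos2(id96) recv 56: drop; pos3(id41) recv 96: fwd; pos4(id43) recv 41: drop; pos5(id19) recv 43: fwd; pos6(id70) recv 19: drop; pos7(id32) recv 70: fwd; pos0(id81) recv 32: drop
Round 2: pos2(id96) recv 81: drop; pos4(id43) recv 96: fwd; pos6(id70) recv 43: drop; pos0(id81) recv 70: drop
Round 3: pos5(id19) recv 96: fwd
Round 4: pos6(id70) recv 96: fwd
Round 5: pos7(id32) recv 96: fwd
Round 6: pos0(id81) recv 96: fwd
Round 7: pos1(id56) recv 96: fwd
Round 8: pos2(id96) recv 96: ELECTED

Answer: 19,43,96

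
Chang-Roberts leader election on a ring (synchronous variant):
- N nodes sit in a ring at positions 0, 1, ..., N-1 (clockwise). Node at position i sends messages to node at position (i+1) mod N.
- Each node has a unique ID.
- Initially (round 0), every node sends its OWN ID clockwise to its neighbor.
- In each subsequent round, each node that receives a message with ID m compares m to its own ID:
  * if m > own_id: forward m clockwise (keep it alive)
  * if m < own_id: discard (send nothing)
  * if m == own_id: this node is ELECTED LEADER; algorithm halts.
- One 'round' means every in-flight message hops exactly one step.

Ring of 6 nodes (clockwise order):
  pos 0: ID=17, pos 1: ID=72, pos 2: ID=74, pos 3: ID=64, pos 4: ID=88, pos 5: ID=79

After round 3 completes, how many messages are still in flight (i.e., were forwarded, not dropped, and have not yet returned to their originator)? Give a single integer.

Round 1: pos1(id72) recv 17: drop; pos2(id74) recv 72: drop; pos3(id64) recv 74: fwd; pos4(id88) recv 64: drop; pos5(id79) recv 88: fwd; pos0(id17) recv 79: fwd
Round 2: pos4(id88) recv 74: drop; pos0(id17) recv 88: fwd; pos1(id72) recv 79: fwd
Round 3: pos1(id72) recv 88: fwd; pos2(id74) recv 79: fwd
After round 3: 2 messages still in flight

Answer: 2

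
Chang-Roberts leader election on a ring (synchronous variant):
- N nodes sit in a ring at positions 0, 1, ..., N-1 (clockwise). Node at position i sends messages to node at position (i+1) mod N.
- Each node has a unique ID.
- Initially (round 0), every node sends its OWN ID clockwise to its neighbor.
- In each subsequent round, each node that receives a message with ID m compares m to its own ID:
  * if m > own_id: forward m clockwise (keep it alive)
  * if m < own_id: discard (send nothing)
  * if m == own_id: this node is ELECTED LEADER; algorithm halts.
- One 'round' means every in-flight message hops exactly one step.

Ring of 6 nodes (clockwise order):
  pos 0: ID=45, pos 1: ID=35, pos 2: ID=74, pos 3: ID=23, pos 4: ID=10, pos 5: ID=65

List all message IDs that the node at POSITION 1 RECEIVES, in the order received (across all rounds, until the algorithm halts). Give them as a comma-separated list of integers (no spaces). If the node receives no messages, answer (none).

Answer: 45,65,74

Derivation:
Round 1: pos1(id35) recv 45: fwd; pos2(id74) recv 35: drop; pos3(id23) recv 74: fwd; pos4(id10) recv 23: fwd; pos5(id65) recv 10: drop; pos0(id45) recv 65: fwd
Round 2: pos2(id74) recv 45: drop; pos4(id10) recv 74: fwd; pos5(id65) recv 23: drop; pos1(id35) recv 65: fwd
Round 3: pos5(id65) recv 74: fwd; pos2(id74) recv 65: drop
Round 4: pos0(id45) recv 74: fwd
Round 5: pos1(id35) recv 74: fwd
Round 6: pos2(id74) recv 74: ELECTED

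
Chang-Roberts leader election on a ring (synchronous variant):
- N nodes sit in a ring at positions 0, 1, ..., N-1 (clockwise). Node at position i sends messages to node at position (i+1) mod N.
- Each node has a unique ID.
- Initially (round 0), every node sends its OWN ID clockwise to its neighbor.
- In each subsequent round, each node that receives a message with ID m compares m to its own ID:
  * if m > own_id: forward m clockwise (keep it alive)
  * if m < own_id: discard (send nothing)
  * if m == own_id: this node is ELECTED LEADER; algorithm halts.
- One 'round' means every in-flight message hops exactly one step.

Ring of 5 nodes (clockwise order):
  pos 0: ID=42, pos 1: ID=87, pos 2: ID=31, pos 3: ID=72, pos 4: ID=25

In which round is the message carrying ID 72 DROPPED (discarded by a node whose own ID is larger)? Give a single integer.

Answer: 3

Derivation:
Round 1: pos1(id87) recv 42: drop; pos2(id31) recv 87: fwd; pos3(id72) recv 31: drop; pos4(id25) recv 72: fwd; pos0(id42) recv 25: drop
Round 2: pos3(id72) recv 87: fwd; pos0(id42) recv 72: fwd
Round 3: pos4(id25) recv 87: fwd; pos1(id87) recv 72: drop
Round 4: pos0(id42) recv 87: fwd
Round 5: pos1(id87) recv 87: ELECTED
Message ID 72 originates at pos 3; dropped at pos 1 in round 3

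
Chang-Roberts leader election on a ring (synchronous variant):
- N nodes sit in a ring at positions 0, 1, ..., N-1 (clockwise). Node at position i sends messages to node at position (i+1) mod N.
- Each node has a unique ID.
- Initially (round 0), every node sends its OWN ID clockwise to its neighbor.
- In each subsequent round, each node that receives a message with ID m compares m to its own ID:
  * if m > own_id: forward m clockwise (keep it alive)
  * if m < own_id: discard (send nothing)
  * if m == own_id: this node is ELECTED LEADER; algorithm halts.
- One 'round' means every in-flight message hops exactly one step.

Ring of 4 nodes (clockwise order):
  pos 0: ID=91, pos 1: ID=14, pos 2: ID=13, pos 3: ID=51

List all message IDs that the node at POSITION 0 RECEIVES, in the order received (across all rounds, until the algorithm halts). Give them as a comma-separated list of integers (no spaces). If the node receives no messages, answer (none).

Answer: 51,91

Derivation:
Round 1: pos1(id14) recv 91: fwd; pos2(id13) recv 14: fwd; pos3(id51) recv 13: drop; pos0(id91) recv 51: drop
Round 2: pos2(id13) recv 91: fwd; pos3(id51) recv 14: drop
Round 3: pos3(id51) recv 91: fwd
Round 4: pos0(id91) recv 91: ELECTED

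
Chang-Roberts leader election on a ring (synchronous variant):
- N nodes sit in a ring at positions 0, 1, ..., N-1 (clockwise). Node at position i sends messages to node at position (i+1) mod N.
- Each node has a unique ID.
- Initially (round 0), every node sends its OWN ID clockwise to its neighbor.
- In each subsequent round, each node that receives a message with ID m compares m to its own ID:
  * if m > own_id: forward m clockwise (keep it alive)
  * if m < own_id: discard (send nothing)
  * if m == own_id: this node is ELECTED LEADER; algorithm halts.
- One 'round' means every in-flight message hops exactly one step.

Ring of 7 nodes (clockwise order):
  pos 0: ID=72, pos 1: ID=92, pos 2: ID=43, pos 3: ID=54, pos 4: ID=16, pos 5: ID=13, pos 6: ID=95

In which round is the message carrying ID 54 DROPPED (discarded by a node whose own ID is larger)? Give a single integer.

Answer: 3

Derivation:
Round 1: pos1(id92) recv 72: drop; pos2(id43) recv 92: fwd; pos3(id54) recv 43: drop; pos4(id16) recv 54: fwd; pos5(id13) recv 16: fwd; pos6(id95) recv 13: drop; pos0(id72) recv 95: fwd
Round 2: pos3(id54) recv 92: fwd; pos5(id13) recv 54: fwd; pos6(id95) recv 16: drop; pos1(id92) recv 95: fwd
Round 3: pos4(id16) recv 92: fwd; pos6(id95) recv 54: drop; pos2(id43) recv 95: fwd
Round 4: pos5(id13) recv 92: fwd; pos3(id54) recv 95: fwd
Round 5: pos6(id95) recv 92: drop; pos4(id16) recv 95: fwd
Round 6: pos5(id13) recv 95: fwd
Round 7: pos6(id95) recv 95: ELECTED
Message ID 54 originates at pos 3; dropped at pos 6 in round 3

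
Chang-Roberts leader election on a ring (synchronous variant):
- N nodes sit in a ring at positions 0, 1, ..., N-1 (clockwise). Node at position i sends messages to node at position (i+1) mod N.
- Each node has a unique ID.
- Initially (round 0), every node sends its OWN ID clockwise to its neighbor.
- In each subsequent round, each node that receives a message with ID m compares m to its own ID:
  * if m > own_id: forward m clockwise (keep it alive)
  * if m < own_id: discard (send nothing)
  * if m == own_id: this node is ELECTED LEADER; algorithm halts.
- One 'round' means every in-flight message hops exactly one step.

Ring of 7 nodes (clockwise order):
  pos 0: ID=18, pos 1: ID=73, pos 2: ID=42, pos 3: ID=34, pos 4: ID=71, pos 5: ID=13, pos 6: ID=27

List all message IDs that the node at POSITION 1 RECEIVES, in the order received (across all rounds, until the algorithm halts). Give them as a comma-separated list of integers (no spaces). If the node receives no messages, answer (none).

Round 1: pos1(id73) recv 18: drop; pos2(id42) recv 73: fwd; pos3(id34) recv 42: fwd; pos4(id71) recv 34: drop; pos5(id13) recv 71: fwd; pos6(id27) recv 13: drop; pos0(id18) recv 27: fwd
Round 2: pos3(id34) recv 73: fwd; pos4(id71) recv 42: drop; pos6(id27) recv 71: fwd; pos1(id73) recv 27: drop
Round 3: pos4(id71) recv 73: fwd; pos0(id18) recv 71: fwd
Round 4: pos5(id13) recv 73: fwd; pos1(id73) recv 71: drop
Round 5: pos6(id27) recv 73: fwd
Round 6: pos0(id18) recv 73: fwd
Round 7: pos1(id73) recv 73: ELECTED

Answer: 18,27,71,73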